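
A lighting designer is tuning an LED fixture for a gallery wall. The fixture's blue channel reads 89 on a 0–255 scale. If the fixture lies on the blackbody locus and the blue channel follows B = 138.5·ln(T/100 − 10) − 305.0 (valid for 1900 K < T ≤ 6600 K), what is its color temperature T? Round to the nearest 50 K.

ln(t − 10) = (89 + 305.0) / 138.5 = 2.8448.
t − 10 = e^2.8448 = 17.198, so t = 27.198.
T = 100·t = 2720 K → 2700 K to the nearest 50 K.

2700 K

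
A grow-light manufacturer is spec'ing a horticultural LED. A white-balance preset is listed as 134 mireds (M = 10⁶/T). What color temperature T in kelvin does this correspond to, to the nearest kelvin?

T = 10⁶ / 134 = 7462.69 K → 7463 K.

7463 K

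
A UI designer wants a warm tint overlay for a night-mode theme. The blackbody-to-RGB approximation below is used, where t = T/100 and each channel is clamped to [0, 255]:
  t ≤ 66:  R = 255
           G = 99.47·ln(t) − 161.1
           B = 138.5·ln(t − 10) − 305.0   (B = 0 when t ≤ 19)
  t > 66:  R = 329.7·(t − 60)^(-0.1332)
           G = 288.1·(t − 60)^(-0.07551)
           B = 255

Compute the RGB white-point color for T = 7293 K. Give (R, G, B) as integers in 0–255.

(234, 237, 255)

t = 7293/100 = 72.93; the t > 66 branch applies.
R = 329.7·(72.93 − 60)^(-0.1332) = 329.7·12.93^(-0.1332) = 329.7·0.71111 = 234.452.
G = 288.1·(72.93 − 60)^(-0.07551) = 288.1·12.93^(-0.07551) = 288.1·0.82426 = 237.469.
B = 255 by definition for t > 66.
Rounded: (234, 237, 255).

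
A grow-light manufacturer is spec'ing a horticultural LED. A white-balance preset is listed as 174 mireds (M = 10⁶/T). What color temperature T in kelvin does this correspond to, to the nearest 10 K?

5750 K

T = 10⁶ / 174 = 5747.13 K → 5750 K.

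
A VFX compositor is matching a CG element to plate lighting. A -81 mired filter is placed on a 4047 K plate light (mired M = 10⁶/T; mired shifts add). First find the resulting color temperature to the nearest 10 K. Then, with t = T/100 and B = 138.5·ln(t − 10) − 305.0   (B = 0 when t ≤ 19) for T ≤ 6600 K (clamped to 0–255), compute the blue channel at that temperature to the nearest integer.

M_in = 10⁶/4047 = 247.10; M_out = 247.10 + (-81) = 166.10.
T_out = 10⁶/166.10 = 6020.6 K → 6020 K; t = 60.2.
B = 138.5·ln(60.2 − 10) − 305.0 = 138.5·ln 50.2 − 305.0 = 138.5·3.9160 − 305.0 = 237.368.
Rounded: 237.

237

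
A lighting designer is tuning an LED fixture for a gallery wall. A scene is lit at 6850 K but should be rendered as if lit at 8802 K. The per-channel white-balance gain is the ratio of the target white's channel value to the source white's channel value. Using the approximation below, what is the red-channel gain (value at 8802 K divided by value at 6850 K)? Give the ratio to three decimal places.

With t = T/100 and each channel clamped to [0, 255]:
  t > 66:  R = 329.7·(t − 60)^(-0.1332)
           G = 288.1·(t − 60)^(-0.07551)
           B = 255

0.853

At 6850 K (t = 68.5):
  R = 329.7·(68.5 − 60)^(-0.1332) = 329.7·8.5^(-0.1332) = 329.7·0.75197 = 247.925.
At 8802 K (t = 88.02):
  R = 329.7·(88.02 − 60)^(-0.1332) = 329.7·28.02^(-0.1332) = 329.7·0.64150 = 211.503.
Gain = 211.503 / 247.925 = 0.8531 → 0.853.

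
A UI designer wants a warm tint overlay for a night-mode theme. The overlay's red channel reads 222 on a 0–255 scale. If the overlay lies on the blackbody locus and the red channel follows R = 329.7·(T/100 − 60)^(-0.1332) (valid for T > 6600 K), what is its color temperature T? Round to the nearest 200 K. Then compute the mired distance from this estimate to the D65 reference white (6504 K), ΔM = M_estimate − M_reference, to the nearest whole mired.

-29 mireds

(t − 60)^(-0.1332) = 222/329.7 = 0.67334.
t − 60 = 0.67334^(1/-0.1332) = 0.67334^(-7.508) = 19.478, so t = 79.478.
T = 100·t = 7948 K → 8000 K to the nearest 200 K.
M_estimate = 10⁶/8000 = 125.00; M_reference = 10⁶/6504 = 153.75.
ΔM = 125.00 − 153.75 = -28.75 → -29 mireds.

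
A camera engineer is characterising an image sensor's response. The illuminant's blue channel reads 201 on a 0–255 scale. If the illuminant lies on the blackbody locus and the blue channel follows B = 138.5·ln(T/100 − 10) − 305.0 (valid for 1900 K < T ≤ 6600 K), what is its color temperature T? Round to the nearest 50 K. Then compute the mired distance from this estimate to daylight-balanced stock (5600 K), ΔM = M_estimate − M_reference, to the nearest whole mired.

ln(t − 10) = (201 + 305.0) / 138.5 = 3.6534.
t − 10 = e^3.6534 = 38.607, so t = 48.607.
T = 100·t = 4861 K → 4850 K to the nearest 50 K.
M_estimate = 10⁶/4850 = 206.19; M_reference = 10⁶/5600 = 178.57.
ΔM = 206.19 − 178.57 = 27.61 → +28 mireds.

+28 mireds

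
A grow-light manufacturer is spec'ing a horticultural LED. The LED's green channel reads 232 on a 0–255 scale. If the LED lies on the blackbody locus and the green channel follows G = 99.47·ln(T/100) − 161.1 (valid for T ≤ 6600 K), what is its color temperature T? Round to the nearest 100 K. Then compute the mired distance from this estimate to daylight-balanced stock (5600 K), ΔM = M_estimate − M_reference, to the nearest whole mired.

+14 mireds

ln t = (232 + 161.1) / 99.47 = 3.9519.
t = e^3.9519 = 52.036.
T = 100·t = 5204 K → 5200 K to the nearest 100 K.
M_estimate = 10⁶/5200 = 192.31; M_reference = 10⁶/5600 = 178.57.
ΔM = 192.31 − 178.57 = 13.74 → +14 mireds.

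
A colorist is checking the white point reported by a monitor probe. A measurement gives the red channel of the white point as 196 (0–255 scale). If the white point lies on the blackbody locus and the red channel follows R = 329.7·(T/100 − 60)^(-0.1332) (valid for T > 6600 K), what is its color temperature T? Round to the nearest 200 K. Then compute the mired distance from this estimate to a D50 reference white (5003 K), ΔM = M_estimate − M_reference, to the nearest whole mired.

(t − 60)^(-0.1332) = 196/329.7 = 0.59448.
t − 60 = 0.59448^(1/-0.1332) = 0.59448^(-7.508) = 49.621, so t = 109.621.
T = 100·t = 10962 K → 11000 K to the nearest 200 K.
M_estimate = 10⁶/11000 = 90.91; M_reference = 10⁶/5003 = 199.88.
ΔM = 90.91 − 199.88 = -108.97 → -109 mireds.

-109 mireds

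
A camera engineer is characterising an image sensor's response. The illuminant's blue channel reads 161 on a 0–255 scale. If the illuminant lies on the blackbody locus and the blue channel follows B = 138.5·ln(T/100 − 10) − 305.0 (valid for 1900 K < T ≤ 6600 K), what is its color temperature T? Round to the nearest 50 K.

ln(t − 10) = (161 + 305.0) / 138.5 = 3.3646.
t − 10 = e^3.3646 = 28.923, so t = 38.923.
T = 100·t = 3892 K → 3900 K to the nearest 50 K.

3900 K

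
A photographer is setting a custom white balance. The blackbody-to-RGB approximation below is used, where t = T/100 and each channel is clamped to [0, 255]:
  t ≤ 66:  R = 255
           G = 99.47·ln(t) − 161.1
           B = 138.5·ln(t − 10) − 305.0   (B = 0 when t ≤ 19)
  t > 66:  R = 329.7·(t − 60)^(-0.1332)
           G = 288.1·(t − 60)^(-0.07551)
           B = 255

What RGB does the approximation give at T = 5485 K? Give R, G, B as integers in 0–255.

t = 5485/100 = 54.85; the t ≤ 66 branch applies.
R = 255 by definition for t ≤ 66.
G = 99.47·ln 54.85 − 161.1 = 99.47·4.0046 − 161.1 = 237.238.
B = 138.5·ln(54.85 − 10) − 305.0 = 138.5·ln 44.85 − 305.0 = 138.5·3.8033 − 305.0 = 221.760.
Rounded: (255, 237, 222).

R=255, G=237, B=222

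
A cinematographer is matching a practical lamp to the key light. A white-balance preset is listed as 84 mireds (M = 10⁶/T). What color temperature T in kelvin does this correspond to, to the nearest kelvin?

T = 10⁶ / 84 = 11904.76 K → 11905 K.

11905 K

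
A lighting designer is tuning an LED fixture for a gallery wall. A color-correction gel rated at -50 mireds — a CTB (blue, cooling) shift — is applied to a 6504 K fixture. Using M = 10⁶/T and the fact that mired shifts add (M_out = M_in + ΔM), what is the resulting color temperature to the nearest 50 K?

M_in = 10⁶/6504 = 153.75 mireds.
M_out = 153.75 + (-50) = 103.75 mireds.
T_out = 10⁶/103.75 = 9638.4 K → 9650 K.

9650 K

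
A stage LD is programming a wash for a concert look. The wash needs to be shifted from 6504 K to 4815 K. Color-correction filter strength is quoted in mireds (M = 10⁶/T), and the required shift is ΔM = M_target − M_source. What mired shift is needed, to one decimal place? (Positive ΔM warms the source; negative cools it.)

+53.9 mireds

M_source = 10⁶/6504 = 153.752; M_target = 10⁶/4815 = 207.684.
ΔM = 207.684 − 153.752 = 53.933 → +53.9 mireds, a warming shift.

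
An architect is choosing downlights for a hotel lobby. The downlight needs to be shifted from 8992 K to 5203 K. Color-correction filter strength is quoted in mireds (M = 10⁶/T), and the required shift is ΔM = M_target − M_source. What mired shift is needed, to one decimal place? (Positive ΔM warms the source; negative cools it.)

M_source = 10⁶/8992 = 111.210; M_target = 10⁶/5203 = 192.197.
ΔM = 192.197 − 111.210 = 80.987 → +81.0 mireds, a warming shift.

+81.0 mireds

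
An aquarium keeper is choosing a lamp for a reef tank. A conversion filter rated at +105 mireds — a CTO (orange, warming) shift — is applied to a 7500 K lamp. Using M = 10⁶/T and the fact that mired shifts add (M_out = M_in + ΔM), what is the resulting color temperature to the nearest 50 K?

4200 K

M_in = 10⁶/7500 = 133.33 mireds.
M_out = 133.33 + (+105) = 238.33 mireds.
T_out = 10⁶/238.33 = 4195.8 K → 4200 K.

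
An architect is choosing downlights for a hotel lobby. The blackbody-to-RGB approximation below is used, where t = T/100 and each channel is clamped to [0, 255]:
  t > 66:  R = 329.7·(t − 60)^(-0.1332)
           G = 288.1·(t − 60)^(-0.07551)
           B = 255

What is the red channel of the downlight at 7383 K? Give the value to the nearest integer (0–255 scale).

232

t = 7383/100 = 73.83; the t > 66 branch applies.
R = 329.7·(73.83 − 60)^(-0.1332) = 329.7·13.83^(-0.1332) = 329.7·0.70476 = 232.360.
Rounded: 232.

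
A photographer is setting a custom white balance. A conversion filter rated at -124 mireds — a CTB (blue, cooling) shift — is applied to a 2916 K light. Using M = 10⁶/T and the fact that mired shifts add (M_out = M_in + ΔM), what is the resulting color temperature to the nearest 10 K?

4570 K

M_in = 10⁶/2916 = 342.94 mireds.
M_out = 342.94 + (-124) = 218.94 mireds.
T_out = 10⁶/218.94 = 4567.6 K → 4570 K.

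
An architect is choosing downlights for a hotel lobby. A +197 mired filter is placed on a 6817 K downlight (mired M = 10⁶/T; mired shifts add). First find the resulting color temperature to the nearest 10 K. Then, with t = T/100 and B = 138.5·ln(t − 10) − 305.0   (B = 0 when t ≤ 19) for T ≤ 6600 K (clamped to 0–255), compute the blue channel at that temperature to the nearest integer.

M_in = 10⁶/6817 = 146.69; M_out = 146.69 + (+197) = 343.69.
T_out = 10⁶/343.69 = 2909.6 K → 2910 K; t = 29.1.
B = 138.5·ln(29.1 − 10) − 305.0 = 138.5·ln 19.1 − 305.0 = 138.5·2.9497 − 305.0 = 103.532.
Rounded: 104.

104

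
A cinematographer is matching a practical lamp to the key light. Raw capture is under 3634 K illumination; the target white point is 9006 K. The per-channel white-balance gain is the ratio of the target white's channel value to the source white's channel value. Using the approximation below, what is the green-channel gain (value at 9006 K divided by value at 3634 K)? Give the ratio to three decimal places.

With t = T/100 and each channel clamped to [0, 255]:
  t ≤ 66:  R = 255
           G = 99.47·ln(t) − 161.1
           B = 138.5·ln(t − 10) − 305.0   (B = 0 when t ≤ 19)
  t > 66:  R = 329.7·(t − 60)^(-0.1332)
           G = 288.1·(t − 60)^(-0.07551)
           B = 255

At 3634 K (t = 36.34):
  G = 99.47·ln 36.34 − 161.1 = 99.47·3.5929 − 161.1 = 196.288.
At 9006 K (t = 90.06):
  G = 288.1·(90.06 − 60)^(-0.07551) = 288.1·30.06^(-0.07551) = 288.1·0.77339 = 222.813.
Gain = 222.813 / 196.288 = 1.1351 → 1.135.

1.135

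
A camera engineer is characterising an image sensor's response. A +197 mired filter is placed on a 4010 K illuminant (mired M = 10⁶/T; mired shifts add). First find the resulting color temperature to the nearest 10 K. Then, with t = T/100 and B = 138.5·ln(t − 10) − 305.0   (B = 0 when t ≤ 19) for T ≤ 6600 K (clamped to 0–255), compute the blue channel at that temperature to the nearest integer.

M_in = 10⁶/4010 = 249.38; M_out = 249.38 + (+197) = 446.38.
T_out = 10⁶/446.38 = 2240.3 K → 2240 K; t = 22.4.
B = 138.5·ln(22.4 − 10) − 305.0 = 138.5·ln 12.4 − 305.0 = 138.5·2.5177 − 305.0 = 43.701.
Rounded: 44.

44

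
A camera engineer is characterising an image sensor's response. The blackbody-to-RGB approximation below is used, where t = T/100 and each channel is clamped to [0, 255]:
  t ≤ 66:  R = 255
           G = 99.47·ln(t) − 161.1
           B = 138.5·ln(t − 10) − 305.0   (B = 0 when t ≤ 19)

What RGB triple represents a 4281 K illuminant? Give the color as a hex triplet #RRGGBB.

t = 4281/100 = 42.81; the t ≤ 66 branch applies.
R = 255 by definition for t ≤ 66.
G = 99.47·ln 42.81 − 161.1 = 99.47·3.7568 − 161.1 = 212.586.
B = 138.5·ln(42.81 − 10) − 305.0 = 138.5·ln 32.81 − 305.0 = 138.5·3.4907 − 305.0 = 178.467.
Rounded: (255, 213, 178).
In hex: #FFD5B2.

#FFD5B2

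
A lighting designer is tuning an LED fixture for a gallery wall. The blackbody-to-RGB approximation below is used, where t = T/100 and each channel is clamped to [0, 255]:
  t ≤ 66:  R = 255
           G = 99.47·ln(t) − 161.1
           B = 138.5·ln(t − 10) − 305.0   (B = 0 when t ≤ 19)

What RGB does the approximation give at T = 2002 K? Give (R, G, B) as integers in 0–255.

(255, 137, 14)

t = 2002/100 = 20.02; the t ≤ 66 branch applies.
R = 255 by definition for t ≤ 66.
G = 99.47·ln 20.02 − 161.1 = 99.47·2.9967 − 161.1 = 136.985.
B = 138.5·ln(20.02 − 10) − 305.0 = 138.5·ln 10.02 − 305.0 = 138.5·2.3046 − 305.0 = 14.185.
Rounded: (255, 137, 14).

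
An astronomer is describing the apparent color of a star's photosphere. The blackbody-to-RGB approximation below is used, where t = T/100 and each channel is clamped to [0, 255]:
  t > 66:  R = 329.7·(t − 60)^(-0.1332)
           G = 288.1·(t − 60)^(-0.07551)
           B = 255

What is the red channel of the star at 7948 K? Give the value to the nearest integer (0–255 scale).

t = 7948/100 = 79.48; the t > 66 branch applies.
R = 329.7·(79.48 − 60)^(-0.1332) = 329.7·19.48^(-0.1332) = 329.7·0.67333 = 221.996.
Rounded: 222.

222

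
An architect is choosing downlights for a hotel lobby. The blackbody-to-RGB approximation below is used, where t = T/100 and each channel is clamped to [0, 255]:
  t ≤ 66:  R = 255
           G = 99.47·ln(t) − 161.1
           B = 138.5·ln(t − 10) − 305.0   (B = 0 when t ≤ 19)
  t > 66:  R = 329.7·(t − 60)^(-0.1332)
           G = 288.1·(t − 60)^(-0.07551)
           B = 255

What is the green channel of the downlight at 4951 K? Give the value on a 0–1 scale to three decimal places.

t = 4951/100 = 49.51; the t ≤ 66 branch applies.
G = 99.47·ln 49.51 − 161.1 = 99.47·3.9022 − 161.1 = 227.049.
On a 0–1 scale: 227.049/255 = 0.8904 → 0.890.

0.890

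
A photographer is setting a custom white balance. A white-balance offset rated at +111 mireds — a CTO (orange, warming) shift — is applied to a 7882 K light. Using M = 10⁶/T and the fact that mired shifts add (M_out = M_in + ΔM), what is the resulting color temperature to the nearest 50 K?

M_in = 10⁶/7882 = 126.87 mireds.
M_out = 126.87 + (+111) = 237.87 mireds.
T_out = 10⁶/237.87 = 4204.0 K → 4200 K.

4200 K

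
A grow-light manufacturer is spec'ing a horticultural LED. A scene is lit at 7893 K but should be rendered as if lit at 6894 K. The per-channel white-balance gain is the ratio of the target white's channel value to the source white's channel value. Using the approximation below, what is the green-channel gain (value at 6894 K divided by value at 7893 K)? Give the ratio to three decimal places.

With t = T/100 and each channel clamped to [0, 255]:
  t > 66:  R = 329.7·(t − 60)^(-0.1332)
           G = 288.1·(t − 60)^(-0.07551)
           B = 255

At 7893 K (t = 78.93):
  G = 288.1·(78.93 − 60)^(-0.07551) = 288.1·18.93^(-0.07551) = 288.1·0.80087 = 230.731.
At 6894 K (t = 68.94):
  G = 288.1·(68.94 − 60)^(-0.07551) = 288.1·8.94^(-0.07551) = 288.1·0.84755 = 244.179.
Gain = 244.179 / 230.731 = 1.0583 → 1.058.

1.058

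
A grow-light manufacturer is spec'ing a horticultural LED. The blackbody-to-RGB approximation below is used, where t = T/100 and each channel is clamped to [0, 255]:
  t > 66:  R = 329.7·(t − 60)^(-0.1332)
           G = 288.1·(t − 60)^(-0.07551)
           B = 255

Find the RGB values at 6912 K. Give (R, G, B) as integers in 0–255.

t = 6912/100 = 69.12; the t > 66 branch applies.
R = 329.7·(69.12 − 60)^(-0.1332) = 329.7·9.12^(-0.1332) = 329.7·0.74495 = 245.611.
G = 288.1·(69.12 − 60)^(-0.07551) = 288.1·9.12^(-0.07551) = 288.1·0.84627 = 243.811.
B = 255 by definition for t > 66.
Rounded: (246, 244, 255).

(246, 244, 255)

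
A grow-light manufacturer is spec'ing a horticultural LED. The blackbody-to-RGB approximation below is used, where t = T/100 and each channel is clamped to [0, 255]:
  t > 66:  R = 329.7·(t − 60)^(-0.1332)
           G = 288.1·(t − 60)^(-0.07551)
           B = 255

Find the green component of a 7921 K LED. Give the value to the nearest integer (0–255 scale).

t = 7921/100 = 79.21; the t > 66 branch applies.
G = 288.1·(79.21 − 60)^(-0.07551) = 288.1·19.21^(-0.07551) = 288.1·0.79998 = 230.475.
Rounded: 230.

230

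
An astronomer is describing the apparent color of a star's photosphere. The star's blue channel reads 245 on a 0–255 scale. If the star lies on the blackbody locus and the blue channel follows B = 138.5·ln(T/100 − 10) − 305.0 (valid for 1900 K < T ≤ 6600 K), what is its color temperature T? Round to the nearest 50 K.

ln(t − 10) = (245 + 305.0) / 138.5 = 3.9711.
t − 10 = e^3.9711 = 53.044, so t = 63.044.
T = 100·t = 6304 K → 6300 K to the nearest 50 K.

6300 K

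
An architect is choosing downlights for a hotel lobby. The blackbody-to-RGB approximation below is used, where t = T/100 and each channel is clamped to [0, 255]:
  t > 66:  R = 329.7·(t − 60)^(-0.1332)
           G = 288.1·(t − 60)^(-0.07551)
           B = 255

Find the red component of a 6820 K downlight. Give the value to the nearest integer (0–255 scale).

249

t = 6820/100 = 68.2; the t > 66 branch applies.
R = 329.7·(68.2 − 60)^(-0.1332) = 329.7·8.2^(-0.1332) = 329.7·0.75558 = 249.114.
Rounded: 249.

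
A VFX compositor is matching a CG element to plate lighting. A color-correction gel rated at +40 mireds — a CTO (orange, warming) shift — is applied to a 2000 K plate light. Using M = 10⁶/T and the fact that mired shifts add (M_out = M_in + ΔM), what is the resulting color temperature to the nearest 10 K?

1850 K

M_in = 10⁶/2000 = 500.00 mireds.
M_out = 500.00 + (+40) = 540.00 mireds.
T_out = 10⁶/540.00 = 1851.9 K → 1850 K.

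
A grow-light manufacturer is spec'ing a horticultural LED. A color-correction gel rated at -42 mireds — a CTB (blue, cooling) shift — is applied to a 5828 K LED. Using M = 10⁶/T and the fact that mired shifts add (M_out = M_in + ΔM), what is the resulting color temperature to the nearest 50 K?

M_in = 10⁶/5828 = 171.59 mireds.
M_out = 171.59 + (-42) = 129.59 mireds.
T_out = 10⁶/129.59 = 7716.9 K → 7700 K.

7700 K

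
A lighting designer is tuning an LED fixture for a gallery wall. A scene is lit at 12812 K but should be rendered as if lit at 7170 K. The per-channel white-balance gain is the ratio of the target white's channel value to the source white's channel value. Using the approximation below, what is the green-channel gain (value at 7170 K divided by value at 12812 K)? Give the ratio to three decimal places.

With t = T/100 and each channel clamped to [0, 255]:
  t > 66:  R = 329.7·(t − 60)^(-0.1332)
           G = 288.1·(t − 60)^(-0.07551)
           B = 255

1.142

At 12812 K (t = 128.12):
  G = 288.1·(128.12 − 60)^(-0.07551) = 288.1·68.12^(-0.07551) = 288.1·0.72706 = 209.466.
At 7170 K (t = 71.7):
  G = 288.1·(71.7 − 60)^(-0.07551) = 288.1·11.7^(-0.07551) = 288.1·0.83050 = 239.268.
Gain = 239.268 / 209.466 = 1.1423 → 1.142.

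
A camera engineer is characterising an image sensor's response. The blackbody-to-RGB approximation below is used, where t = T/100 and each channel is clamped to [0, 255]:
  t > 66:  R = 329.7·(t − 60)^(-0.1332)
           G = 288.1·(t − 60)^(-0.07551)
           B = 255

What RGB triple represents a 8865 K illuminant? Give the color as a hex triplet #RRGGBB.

#D3E0FF

t = 8865/100 = 88.65; the t > 66 branch applies.
R = 329.7·(88.65 − 60)^(-0.1332) = 329.7·28.65^(-0.1332) = 329.7·0.63960 = 210.877.
G = 288.1·(88.65 − 60)^(-0.07551) = 288.1·28.65^(-0.07551) = 288.1·0.77620 = 223.623.
B = 255 by definition for t > 66.
Rounded: (211, 224, 255).
In hex: #D3E0FF.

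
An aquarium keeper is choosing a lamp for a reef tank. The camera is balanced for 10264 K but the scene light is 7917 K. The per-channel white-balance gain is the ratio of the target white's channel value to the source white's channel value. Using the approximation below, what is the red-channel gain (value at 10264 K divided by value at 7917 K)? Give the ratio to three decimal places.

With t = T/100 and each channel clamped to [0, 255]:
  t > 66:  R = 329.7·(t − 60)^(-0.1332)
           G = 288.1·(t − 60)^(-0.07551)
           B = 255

At 7917 K (t = 79.17):
  R = 329.7·(79.17 − 60)^(-0.1332) = 329.7·19.17^(-0.1332) = 329.7·0.67477 = 222.471.
At 10264 K (t = 102.64):
  R = 329.7·(102.64 − 60)^(-0.1332) = 329.7·42.64^(-0.1332) = 329.7·0.60661 = 199.999.
Gain = 199.999 / 222.471 = 0.8990 → 0.899.

0.899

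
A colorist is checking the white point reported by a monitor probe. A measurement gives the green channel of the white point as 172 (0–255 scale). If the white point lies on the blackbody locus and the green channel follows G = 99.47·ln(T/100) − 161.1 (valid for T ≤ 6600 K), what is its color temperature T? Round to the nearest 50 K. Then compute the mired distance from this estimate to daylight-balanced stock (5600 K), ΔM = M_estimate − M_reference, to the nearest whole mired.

ln t = (172 + 161.1) / 99.47 = 3.3487.
t = e^3.3487 = 28.467.
T = 100·t = 2847 K → 2850 K to the nearest 50 K.
M_estimate = 10⁶/2850 = 350.88; M_reference = 10⁶/5600 = 178.57.
ΔM = 350.88 − 178.57 = 172.31 → +172 mireds.

+172 mireds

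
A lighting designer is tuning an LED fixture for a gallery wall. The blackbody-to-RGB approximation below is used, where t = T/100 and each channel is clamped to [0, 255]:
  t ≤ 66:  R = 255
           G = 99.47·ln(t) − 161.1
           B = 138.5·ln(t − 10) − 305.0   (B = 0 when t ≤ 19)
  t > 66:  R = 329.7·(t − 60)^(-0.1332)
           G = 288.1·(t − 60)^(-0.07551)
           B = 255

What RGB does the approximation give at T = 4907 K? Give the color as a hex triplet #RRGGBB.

t = 4907/100 = 49.07; the t ≤ 66 branch applies.
R = 255 by definition for t ≤ 66.
G = 99.47·ln 49.07 − 161.1 = 99.47·3.8932 − 161.1 = 226.161.
B = 138.5·ln(49.07 − 10) − 305.0 = 138.5·ln 39.07 − 305.0 = 138.5·3.6654 − 305.0 = 202.652.
Rounded: (255, 226, 203).
In hex: #FFE2CB.

#FFE2CB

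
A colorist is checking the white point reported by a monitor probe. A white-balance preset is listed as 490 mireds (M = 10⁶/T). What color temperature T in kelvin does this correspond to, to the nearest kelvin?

T = 10⁶ / 490 = 2040.82 K → 2041 K.

2041 K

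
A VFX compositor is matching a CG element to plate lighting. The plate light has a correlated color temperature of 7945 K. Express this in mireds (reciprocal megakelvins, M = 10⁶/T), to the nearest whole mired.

126 mireds

M = 10⁶ / 7945 = 125.865 → 126 mireds.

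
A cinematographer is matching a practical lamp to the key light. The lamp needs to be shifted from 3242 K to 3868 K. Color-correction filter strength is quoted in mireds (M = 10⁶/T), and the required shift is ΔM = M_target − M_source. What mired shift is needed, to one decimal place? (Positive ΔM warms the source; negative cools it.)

M_source = 10⁶/3242 = 308.452; M_target = 10⁶/3868 = 258.532.
ΔM = 258.532 − 308.452 = -49.920 → -49.9 mireds, a cooling shift.

-49.9 mireds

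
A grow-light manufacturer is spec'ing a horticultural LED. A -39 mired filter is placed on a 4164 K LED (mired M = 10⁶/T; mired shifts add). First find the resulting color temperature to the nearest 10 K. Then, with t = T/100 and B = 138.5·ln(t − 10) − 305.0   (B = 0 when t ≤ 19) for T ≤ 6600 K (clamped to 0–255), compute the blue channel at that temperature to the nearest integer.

M_in = 10⁶/4164 = 240.15; M_out = 240.15 + (-39) = 201.15.
T_out = 10⁶/201.15 = 4971.3 K → 4970 K; t = 49.7.
B = 138.5·ln(49.7 − 10) − 305.0 = 138.5·ln 39.7 − 305.0 = 138.5·3.6814 − 305.0 = 204.867.
Rounded: 205.

205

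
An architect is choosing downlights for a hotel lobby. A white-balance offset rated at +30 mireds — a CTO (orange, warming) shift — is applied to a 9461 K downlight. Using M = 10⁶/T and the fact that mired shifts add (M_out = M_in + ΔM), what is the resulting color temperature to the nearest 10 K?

M_in = 10⁶/9461 = 105.70 mireds.
M_out = 105.70 + (+30) = 135.70 mireds.
T_out = 10⁶/135.70 = 7369.4 K → 7370 K.

7370 K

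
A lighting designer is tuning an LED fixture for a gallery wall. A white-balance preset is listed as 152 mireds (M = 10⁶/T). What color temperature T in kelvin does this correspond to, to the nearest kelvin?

T = 10⁶ / 152 = 6578.95 K → 6579 K.

6579 K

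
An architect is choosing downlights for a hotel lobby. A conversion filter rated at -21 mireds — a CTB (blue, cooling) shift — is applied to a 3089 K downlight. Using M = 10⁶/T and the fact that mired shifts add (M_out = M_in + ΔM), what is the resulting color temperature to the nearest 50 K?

M_in = 10⁶/3089 = 323.73 mireds.
M_out = 323.73 + (-21) = 302.73 mireds.
T_out = 10⁶/302.73 = 3303.3 K → 3300 K.

3300 K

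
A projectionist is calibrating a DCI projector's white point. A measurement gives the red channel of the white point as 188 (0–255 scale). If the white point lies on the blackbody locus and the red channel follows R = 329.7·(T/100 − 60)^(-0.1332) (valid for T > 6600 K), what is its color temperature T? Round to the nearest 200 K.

(t − 60)^(-0.1332) = 188/329.7 = 0.57022.
t − 60 = 0.57022^(1/-0.1332) = 0.57022^(-7.508) = 67.848, so t = 127.848.
T = 100·t = 12785 K → 12800 K to the nearest 200 K.

12800 K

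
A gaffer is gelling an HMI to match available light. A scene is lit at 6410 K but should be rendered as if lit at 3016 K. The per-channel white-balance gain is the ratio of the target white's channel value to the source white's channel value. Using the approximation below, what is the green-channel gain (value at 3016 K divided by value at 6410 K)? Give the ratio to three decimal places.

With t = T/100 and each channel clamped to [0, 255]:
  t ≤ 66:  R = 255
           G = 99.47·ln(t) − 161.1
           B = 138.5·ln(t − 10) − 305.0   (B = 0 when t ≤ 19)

At 6410 K (t = 64.1):
  G = 99.47·ln 64.1 − 161.1 = 99.47·4.1604 − 161.1 = 252.739.
At 3016 K (t = 30.16):
  G = 99.47·ln 30.16 − 161.1 = 99.47·3.4065 − 161.1 = 177.746.
Gain = 177.746 / 252.739 = 0.7033 → 0.703.

0.703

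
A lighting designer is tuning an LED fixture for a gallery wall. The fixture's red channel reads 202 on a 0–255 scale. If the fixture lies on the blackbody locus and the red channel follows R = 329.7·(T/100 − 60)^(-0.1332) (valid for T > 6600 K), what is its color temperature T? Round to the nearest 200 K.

10000 K

(t − 60)^(-0.1332) = 202/329.7 = 0.61268.
t − 60 = 0.61268^(1/-0.1332) = 0.61268^(-7.508) = 39.569, so t = 99.569.
T = 100·t = 9957 K → 10000 K to the nearest 200 K.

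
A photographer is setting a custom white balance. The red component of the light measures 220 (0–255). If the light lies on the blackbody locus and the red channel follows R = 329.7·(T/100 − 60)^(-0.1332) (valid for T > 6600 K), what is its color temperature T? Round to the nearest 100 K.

8100 K

(t − 60)^(-0.1332) = 220/329.7 = 0.66727.
t − 60 = 0.66727^(1/-0.1332) = 0.66727^(-7.508) = 20.847, so t = 80.847.
T = 100·t = 8085 K → 8100 K to the nearest 100 K.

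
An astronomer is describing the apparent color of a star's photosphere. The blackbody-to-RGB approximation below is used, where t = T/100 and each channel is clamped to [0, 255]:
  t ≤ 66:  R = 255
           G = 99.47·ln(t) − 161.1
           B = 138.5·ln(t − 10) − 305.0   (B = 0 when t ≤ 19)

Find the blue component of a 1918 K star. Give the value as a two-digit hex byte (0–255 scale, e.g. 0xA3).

0x02

t = 1918/100 = 19.18; the t ≤ 66 branch applies.
B = 138.5·ln(19.18 − 10) − 305.0 = 138.5·ln 9.18 − 305.0 = 138.5·2.2170 − 305.0 = 2.058.
Rounded: 2; in hex, 0x02.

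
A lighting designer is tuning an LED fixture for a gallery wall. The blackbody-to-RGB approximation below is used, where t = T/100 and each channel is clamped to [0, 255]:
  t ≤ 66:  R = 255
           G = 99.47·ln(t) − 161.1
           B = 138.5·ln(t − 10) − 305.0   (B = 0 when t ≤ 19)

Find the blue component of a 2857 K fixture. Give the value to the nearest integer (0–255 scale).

100

t = 2857/100 = 28.57; the t ≤ 66 branch applies.
B = 138.5·ln(28.57 − 10) − 305.0 = 138.5·ln 18.57 − 305.0 = 138.5·2.9215 − 305.0 = 99.634.
Rounded: 100.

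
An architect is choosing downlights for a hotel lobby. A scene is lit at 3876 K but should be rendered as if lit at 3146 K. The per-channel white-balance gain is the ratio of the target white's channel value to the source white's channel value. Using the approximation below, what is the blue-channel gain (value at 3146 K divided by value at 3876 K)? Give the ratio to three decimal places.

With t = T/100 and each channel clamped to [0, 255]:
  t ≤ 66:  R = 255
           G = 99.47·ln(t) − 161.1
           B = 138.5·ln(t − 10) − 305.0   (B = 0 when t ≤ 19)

0.747

At 3876 K (t = 38.76):
  B = 138.5·ln(38.76 − 10) − 305.0 = 138.5·ln 28.76 − 305.0 = 138.5·3.3590 − 305.0 = 160.219.
At 3146 K (t = 31.46):
  B = 138.5·ln(31.46 − 10) − 305.0 = 138.5·ln 21.46 − 305.0 = 138.5·3.0662 − 305.0 = 119.667.
Gain = 119.667 / 160.219 = 0.7469 → 0.747.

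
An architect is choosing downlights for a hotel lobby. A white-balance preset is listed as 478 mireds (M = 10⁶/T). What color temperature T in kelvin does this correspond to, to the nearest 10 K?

2090 K

T = 10⁶ / 478 = 2092.05 K → 2090 K.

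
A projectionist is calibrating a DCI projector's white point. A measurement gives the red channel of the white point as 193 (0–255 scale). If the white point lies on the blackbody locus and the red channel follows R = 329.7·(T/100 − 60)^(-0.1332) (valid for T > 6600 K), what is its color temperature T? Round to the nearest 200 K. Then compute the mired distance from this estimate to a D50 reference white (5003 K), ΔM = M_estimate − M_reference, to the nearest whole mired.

-114 mireds

(t − 60)^(-0.1332) = 193/329.7 = 0.58538.
t − 60 = 0.58538^(1/-0.1332) = 0.58538^(-7.508) = 55.713, so t = 115.713.
T = 100·t = 11571 K → 11600 K to the nearest 200 K.
M_estimate = 10⁶/11600 = 86.21; M_reference = 10⁶/5003 = 199.88.
ΔM = 86.21 − 199.88 = -113.67 → -114 mireds.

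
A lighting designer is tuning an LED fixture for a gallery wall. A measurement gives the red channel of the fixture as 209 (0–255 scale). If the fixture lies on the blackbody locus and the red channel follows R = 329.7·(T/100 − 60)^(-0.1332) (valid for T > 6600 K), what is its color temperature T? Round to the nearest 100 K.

9100 K

(t − 60)^(-0.1332) = 209/329.7 = 0.63391.
t − 60 = 0.63391^(1/-0.1332) = 0.63391^(-7.508) = 30.639, so t = 90.639.
T = 100·t = 9064 K → 9100 K to the nearest 100 K.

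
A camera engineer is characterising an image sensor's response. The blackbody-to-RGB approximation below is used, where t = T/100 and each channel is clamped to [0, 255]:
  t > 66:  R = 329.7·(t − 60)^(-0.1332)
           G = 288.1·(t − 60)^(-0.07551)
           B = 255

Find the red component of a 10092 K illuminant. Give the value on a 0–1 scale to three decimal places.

t = 10092/100 = 100.92; the t > 66 branch applies.
R = 329.7·(100.92 − 60)^(-0.1332) = 329.7·40.92^(-0.1332) = 329.7·0.60994 = 201.099.
On a 0–1 scale: 201.099/255 = 0.7886 → 0.789.

0.789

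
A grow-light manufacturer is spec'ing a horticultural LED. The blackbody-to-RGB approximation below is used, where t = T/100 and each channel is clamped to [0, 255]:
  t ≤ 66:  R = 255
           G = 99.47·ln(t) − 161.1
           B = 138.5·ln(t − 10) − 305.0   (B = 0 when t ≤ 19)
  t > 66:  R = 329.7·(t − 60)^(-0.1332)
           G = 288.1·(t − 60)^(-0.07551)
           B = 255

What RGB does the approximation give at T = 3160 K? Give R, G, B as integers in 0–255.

t = 3160/100 = 31.6; the t ≤ 66 branch applies.
R = 255 by definition for t ≤ 66.
G = 99.47·ln 31.6 − 161.1 = 99.47·3.4532 − 161.1 = 182.386.
B = 138.5·ln(31.6 − 10) − 305.0 = 138.5·ln 21.6 − 305.0 = 138.5·3.0727 − 305.0 = 120.568.
Rounded: (255, 182, 121).

R=255, G=182, B=121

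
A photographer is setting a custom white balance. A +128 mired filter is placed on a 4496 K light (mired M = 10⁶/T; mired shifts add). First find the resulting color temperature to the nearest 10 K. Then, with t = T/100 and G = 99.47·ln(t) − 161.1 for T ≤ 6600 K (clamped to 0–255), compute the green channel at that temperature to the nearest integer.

M_in = 10⁶/4496 = 222.42; M_out = 222.42 + (+128) = 350.42.
T_out = 10⁶/350.42 = 2853.7 K → 2850 K; t = 28.5.
G = 99.47·ln 28.5 − 161.1 = 99.47·3.3499 − 161.1 = 172.115.
Rounded: 172.

172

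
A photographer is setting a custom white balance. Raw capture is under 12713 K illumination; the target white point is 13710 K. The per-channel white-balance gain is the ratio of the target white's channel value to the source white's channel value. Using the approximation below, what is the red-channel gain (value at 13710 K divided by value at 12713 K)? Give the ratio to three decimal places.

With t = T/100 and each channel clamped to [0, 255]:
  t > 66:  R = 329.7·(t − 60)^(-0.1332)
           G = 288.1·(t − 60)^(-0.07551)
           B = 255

At 12713 K (t = 127.13):
  R = 329.7·(127.13 − 60)^(-0.1332) = 329.7·67.13^(-0.1332) = 329.7·0.57102 = 188.267.
At 13710 K (t = 137.1):
  R = 329.7·(137.1 − 60)^(-0.1332) = 329.7·77.1^(-0.1332) = 329.7·0.56059 = 184.826.
Gain = 184.826 / 188.267 = 0.9817 → 0.982.

0.982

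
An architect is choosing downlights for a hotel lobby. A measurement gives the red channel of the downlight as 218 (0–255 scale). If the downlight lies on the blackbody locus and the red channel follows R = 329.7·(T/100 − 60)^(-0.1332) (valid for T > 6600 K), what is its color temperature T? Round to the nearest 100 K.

8200 K

(t − 60)^(-0.1332) = 218/329.7 = 0.66121.
t − 60 = 0.66121^(1/-0.1332) = 0.66121^(-7.508) = 22.326, so t = 82.326.
T = 100·t = 8233 K → 8200 K to the nearest 100 K.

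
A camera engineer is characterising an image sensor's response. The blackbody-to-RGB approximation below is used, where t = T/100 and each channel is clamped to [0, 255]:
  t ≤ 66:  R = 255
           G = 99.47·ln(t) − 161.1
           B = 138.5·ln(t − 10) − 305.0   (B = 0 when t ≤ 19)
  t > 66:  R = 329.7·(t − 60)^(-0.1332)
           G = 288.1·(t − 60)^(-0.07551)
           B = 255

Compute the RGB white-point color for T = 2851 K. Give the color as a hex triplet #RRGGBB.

#FFAC63

t = 2851/100 = 28.51; the t ≤ 66 branch applies.
R = 255 by definition for t ≤ 66.
G = 99.47·ln 28.51 − 161.1 = 99.47·3.3503 − 161.1 = 172.150.
B = 138.5·ln(28.51 − 10) − 305.0 = 138.5·ln 18.51 − 305.0 = 138.5·2.9183 − 305.0 = 99.186.
Rounded: (255, 172, 99).
In hex: #FFAC63.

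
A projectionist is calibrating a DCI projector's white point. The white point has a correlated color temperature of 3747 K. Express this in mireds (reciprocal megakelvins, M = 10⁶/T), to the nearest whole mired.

M = 10⁶ / 3747 = 266.880 → 267 mireds.

267 mireds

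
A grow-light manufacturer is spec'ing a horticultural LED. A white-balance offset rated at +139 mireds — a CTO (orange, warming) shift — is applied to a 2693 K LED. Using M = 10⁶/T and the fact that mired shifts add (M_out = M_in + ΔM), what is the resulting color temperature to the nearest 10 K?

M_in = 10⁶/2693 = 371.33 mireds.
M_out = 371.33 + (+139) = 510.33 mireds.
T_out = 10⁶/510.33 = 1959.5 K → 1960 K.

1960 K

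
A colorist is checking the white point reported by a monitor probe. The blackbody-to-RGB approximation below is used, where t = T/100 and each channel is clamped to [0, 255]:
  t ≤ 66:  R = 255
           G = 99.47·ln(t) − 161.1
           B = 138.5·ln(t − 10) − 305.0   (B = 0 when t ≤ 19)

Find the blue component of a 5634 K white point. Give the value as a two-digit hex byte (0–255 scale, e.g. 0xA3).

0xE2

t = 5634/100 = 56.34; the t ≤ 66 branch applies.
B = 138.5·ln(56.34 − 10) − 305.0 = 138.5·ln 46.34 − 305.0 = 138.5·3.8360 − 305.0 = 226.287.
Rounded: 226; in hex, 0xE2.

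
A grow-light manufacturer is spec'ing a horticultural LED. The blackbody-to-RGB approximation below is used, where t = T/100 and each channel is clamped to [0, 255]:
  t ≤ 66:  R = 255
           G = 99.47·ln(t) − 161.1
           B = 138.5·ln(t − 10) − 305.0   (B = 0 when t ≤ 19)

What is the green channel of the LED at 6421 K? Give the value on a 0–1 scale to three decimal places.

0.992

t = 6421/100 = 64.21; the t ≤ 66 branch applies.
G = 99.47·ln 64.21 − 161.1 = 99.47·4.1622 − 161.1 = 252.910.
On a 0–1 scale: 252.910/255 = 0.9918 → 0.992.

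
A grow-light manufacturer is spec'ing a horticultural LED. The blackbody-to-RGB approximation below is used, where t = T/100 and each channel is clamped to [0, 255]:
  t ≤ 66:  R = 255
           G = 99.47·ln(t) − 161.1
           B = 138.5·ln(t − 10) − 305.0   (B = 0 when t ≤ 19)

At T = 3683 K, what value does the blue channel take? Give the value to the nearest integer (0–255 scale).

151

t = 3683/100 = 36.83; the t ≤ 66 branch applies.
B = 138.5·ln(36.83 − 10) − 305.0 = 138.5·ln 26.83 − 305.0 = 138.5·3.2895 − 305.0 = 150.599.
Rounded: 151.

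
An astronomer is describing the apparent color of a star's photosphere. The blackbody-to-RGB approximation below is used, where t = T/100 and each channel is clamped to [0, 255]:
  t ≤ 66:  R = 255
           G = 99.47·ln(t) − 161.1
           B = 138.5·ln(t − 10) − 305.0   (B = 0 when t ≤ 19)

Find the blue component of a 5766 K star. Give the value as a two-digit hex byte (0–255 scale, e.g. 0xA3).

0xE6

t = 5766/100 = 57.66; the t ≤ 66 branch applies.
B = 138.5·ln(57.66 − 10) − 305.0 = 138.5·ln 47.66 − 305.0 = 138.5·3.8641 − 305.0 = 230.177.
Rounded: 230; in hex, 0xE6.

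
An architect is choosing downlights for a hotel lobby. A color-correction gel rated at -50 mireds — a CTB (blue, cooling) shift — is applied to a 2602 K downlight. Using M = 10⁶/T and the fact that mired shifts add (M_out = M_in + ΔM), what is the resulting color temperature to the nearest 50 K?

M_in = 10⁶/2602 = 384.32 mireds.
M_out = 384.32 + (-50) = 334.32 mireds.
T_out = 10⁶/334.32 = 2991.1 K → 3000 K.

3000 K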